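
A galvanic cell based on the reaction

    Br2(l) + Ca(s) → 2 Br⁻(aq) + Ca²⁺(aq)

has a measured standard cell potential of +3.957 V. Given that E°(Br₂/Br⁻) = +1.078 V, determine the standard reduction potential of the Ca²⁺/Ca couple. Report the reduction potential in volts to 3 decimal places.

In the reaction as written the Br₂/Br⁻ couple is reduced (cathode) and Ca²⁺/Ca is oxidized (anode), so E°cell = E°(Br₂/Br⁻) − E°(Ca²⁺/Ca).
E°(Ca²⁺/Ca) = E°(cathode) − E°cell = +1.078 − (+3.957) = −2.879 V.

−2.879 V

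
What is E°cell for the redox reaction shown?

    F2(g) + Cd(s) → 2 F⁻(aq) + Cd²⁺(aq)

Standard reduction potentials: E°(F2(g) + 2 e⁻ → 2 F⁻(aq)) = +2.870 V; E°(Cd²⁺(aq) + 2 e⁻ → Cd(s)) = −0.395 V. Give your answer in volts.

F2(g) gains electrons, so the F₂/F⁻ couple is the cathode; the Cd²⁺/Cd couple is the anode.
E°cell = E°(cathode) − E°(anode) = +2.870 − (−0.395) = +3.265 V.

+3.265 V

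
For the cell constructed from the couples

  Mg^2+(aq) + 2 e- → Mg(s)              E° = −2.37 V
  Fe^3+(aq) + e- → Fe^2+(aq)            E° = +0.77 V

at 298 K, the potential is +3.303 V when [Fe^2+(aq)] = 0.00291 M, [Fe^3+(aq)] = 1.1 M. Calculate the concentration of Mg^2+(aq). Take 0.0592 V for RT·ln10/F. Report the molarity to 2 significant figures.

With Fe³⁺/Fe²⁺ at the cathode and Mg²⁺/Mg at the anode, E°cell = +0.77 − (−2.37) = +3.14 V (n = 2).
Rearranging E = E° − (0.0592/n)·log Q gives log Q = 2(+3.14 − (+3.303))/0.0592 = −5.507.
The balanced reaction is 2 Fe^3+(aq) + Mg(s) → 2 Fe^2+(aq) + Mg^2+(aq), so Q = ([Fe^2+(aq)]^2·[Mg^2+(aq)]) / [Fe^3+(aq)]^2.
Substituting the known concentrations and solving, log [Mg^2+(aq)] = −0.352 and [Mg^2+(aq)] = 0.44 M.

0.44 M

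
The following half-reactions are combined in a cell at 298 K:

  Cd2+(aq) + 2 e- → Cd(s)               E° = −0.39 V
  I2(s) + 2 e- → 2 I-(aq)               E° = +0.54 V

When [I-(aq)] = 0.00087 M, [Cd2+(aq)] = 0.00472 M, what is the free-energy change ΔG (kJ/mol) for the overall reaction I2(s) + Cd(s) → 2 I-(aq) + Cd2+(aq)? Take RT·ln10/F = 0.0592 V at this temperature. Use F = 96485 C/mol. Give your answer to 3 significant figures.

−228 kJ/mol

The standard cell potential is +0.54 − (−0.39) = +0.93 V, with n = 2 electrons in the balanced equation.
The reaction quotient is [I-(aq)]^2·[Cd2+(aq)] = 3.57×10^−9; by Nernst, E = +0.93 − (0.0592/2)(−8.447) = +1.1800 V.
ΔG = −nFE = −(2)(96485)(+1.1800) J/mol = −228 kJ/mol.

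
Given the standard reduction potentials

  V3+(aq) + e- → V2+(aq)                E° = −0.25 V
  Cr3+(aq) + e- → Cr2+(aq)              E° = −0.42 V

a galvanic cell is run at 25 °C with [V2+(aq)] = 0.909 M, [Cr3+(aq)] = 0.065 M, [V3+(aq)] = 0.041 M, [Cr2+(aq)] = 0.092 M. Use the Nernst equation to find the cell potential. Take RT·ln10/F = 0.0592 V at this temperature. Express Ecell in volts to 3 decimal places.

Since E°(V³⁺/V²⁺) > E°(Cr³⁺/Cr²⁺), V³⁺/V²⁺ serves as the cathode.
E°cell = E°cat − E°an = −0.25 − (−0.42) = +0.17 V; n = 1.
Balancing gives V3+(aq) + Cr2+(aq) → V2+(aq) + Cr3+(aq); hence Q = ([V2+(aq)]·[Cr3+(aq)]) / ([V3+(aq)]·[Cr2+(aq)]) = 15.7 (log Q = 1.195).
By the Nernst equation, E = +0.17 − (0.0592/1)·(1.195) = +0.099 V.

+0.099 V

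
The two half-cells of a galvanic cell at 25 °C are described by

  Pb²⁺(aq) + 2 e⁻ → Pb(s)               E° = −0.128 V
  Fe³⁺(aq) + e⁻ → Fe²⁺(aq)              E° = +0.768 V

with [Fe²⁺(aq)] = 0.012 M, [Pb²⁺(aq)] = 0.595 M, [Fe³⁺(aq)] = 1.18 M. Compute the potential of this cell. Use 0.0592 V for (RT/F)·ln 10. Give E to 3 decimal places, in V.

The Fe³⁺/Fe²⁺ couple has the more positive E°, so it is the cathode; Pb²⁺/Pb is the anode.
E°cell = E°cat − E°an = +0.768 − (−0.128) = +0.896 V; n = 2.
Balancing gives 2 Fe³⁺(aq) + Pb(s) → 2 Fe²⁺(aq) + Pb²⁺(aq); hence Q = ([Fe²⁺(aq)]^2·[Pb²⁺(aq)]) / [Fe³⁺(aq)]^2 = 6.15×10^−5 (log Q = −4.211).
By the Nernst equation, E = +0.896 − (0.0592/2)·(−4.211) = +1.021 V.

+1.021 V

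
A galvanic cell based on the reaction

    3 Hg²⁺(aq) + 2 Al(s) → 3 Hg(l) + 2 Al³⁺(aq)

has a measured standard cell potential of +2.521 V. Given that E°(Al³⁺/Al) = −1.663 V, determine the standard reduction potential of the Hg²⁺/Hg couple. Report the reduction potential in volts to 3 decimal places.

+0.858 V

In the reaction as written the Hg²⁺/Hg couple is reduced (cathode) and Al³⁺/Al is oxidized (anode), so E°cell = E°(Hg²⁺/Hg) − E°(Al³⁺/Al).
E°(Hg²⁺/Hg) = E°cell + E°(anode) = +2.521 + (−1.663) = +0.858 V.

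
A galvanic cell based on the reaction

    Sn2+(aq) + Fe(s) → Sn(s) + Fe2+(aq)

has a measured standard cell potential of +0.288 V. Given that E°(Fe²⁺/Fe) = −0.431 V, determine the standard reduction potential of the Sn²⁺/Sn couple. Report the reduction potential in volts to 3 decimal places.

−0.143 V

In the reaction as written the Sn²⁺/Sn couple is reduced (cathode) and Fe²⁺/Fe is oxidized (anode), so E°cell = E°(Sn²⁺/Sn) − E°(Fe²⁺/Fe).
E°(Sn²⁺/Sn) = E°cell + E°(anode) = +0.288 + (−0.431) = −0.143 V.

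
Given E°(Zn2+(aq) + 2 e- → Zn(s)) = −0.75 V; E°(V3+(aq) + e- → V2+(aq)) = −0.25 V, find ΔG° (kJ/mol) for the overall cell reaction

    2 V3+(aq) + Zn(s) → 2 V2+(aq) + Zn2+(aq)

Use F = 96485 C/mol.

In the reaction as written V3+(aq) is reduced, so the V³⁺/V²⁺ couple is the cathode and Zn²⁺/Zn is the anode.
E°cell = −0.25 − (−0.75) = +0.50 V; balancing electrons gives n = 2.
ΔG° = −nFE°cell = −(2)(96485)(+0.50) J/mol = −96.5 kJ/mol.

−96.5 kJ/mol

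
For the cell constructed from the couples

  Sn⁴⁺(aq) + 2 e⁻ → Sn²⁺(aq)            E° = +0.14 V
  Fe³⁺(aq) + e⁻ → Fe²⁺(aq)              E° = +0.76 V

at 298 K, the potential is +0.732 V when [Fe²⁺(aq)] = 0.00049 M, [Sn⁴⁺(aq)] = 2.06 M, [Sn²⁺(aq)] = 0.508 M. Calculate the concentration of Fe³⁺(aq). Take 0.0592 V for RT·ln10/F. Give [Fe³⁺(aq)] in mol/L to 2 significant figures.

Fe³⁺/Fe²⁺ is the cathode (higher E°); E°cell = +0.76 − (+0.14) = +0.62 V with n = 2.
Rearranging E = E° − (0.0592/n)·log Q gives log Q = 2(+0.62 − (+0.732))/0.0592 = −3.784.
Balancing electrons gives 2 Fe³⁺(aq) + Sn²⁺(aq) → 2 Fe²⁺(aq) + Sn⁴⁺(aq); thus Q = ([Fe²⁺(aq)]^2·[Sn⁴⁺(aq)]) / ([Fe³⁺(aq)]^2·[Sn²⁺(aq)]).
Isolating [Fe³⁺(aq)] in Q = 10^{−3.784} yields log [Fe³⁺(aq)] = −1.114, i.e. 0.077 M.

0.077 M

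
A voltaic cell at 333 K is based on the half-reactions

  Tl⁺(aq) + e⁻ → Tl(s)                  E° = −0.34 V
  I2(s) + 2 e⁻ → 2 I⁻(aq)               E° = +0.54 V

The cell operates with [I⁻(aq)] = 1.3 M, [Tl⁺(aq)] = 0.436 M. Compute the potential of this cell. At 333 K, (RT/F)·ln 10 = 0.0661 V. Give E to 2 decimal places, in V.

+0.90 V

I₂/I⁻ is reduced (cathode, E° = +0.54 V) and Tl⁺/Tl is oxidized (anode).
E°cell = +0.54 − (−0.34) = +0.88 V, with n = 2 electrons transferred.
For the overall reaction I2(s) + 2 Tl(s) → 2 I⁻(aq) + 2 Tl⁺(aq), Q = [I⁻(aq)]^2·[Tl⁺(aq)]^2 = 0.321, giving log Q = −0.493.
Applying E = E° − (RT ln10/nF)·log Q gives +0.88 − (0.0661/2)(−0.493) = +0.90 V.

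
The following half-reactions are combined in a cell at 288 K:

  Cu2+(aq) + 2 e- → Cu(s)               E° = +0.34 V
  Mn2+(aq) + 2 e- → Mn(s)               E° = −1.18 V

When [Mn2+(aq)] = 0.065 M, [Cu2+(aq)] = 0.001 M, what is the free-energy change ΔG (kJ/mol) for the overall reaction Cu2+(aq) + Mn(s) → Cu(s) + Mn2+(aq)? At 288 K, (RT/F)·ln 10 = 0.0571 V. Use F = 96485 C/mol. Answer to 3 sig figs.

−283 kJ/mol

E°cell = +0.34 − (−1.18) = +1.52 V; the balanced reaction transfers n = 2 electrons.
Here Q = [Mn2+(aq)] / [Cu2+(aq)] = 65 (log Q = 1.813), giving E = +1.52 − (0.0571/2)·(1.813) = +1.4682 V.
ΔG = −nFE = −(2)(96485)(+1.4682) J/mol = −283 kJ/mol.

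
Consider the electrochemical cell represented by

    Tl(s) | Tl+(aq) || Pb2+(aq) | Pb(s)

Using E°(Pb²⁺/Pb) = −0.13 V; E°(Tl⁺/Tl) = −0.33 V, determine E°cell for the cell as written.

+0.20 V

By convention the left-hand electrode in cell notation is the anode (oxidation) and the right-hand electrode is the cathode (reduction).
E°cell = E°(right) − E°(left) = −0.13 − (−0.33) = +0.20 V.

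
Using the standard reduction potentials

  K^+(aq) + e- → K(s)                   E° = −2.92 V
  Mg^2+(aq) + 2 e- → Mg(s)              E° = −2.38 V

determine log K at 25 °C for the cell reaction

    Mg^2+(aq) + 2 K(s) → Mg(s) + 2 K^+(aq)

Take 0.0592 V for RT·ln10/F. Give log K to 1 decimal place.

log K = 18.2

The Mg²⁺/Mg couple is reduced (cathode); E°cell = −2.38 − (−2.92) = +0.54 V with n = 2.
At equilibrium E = 0, so log K = nE°cell / 0.0592 = (2)(+0.54) / 0.0592 = 18.2.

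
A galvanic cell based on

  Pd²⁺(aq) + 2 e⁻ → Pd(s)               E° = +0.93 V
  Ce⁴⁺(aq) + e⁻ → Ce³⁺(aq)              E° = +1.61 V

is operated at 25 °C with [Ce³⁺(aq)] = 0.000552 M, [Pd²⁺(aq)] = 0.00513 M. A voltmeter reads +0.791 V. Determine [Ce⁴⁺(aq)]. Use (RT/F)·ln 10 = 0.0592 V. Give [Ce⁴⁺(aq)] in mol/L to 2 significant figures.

The Ce⁴⁺/Ce³⁺ couple has the larger reduction potential, so it is the cathode: E°cell = +1.61 − (+0.93) = +0.68 V and n = 2.
Rearranging E = E° − (0.0592/n)·log Q gives log Q = 2(+0.68 − (+0.791))/0.0592 = −3.750.
Balancing electrons gives 2 Ce⁴⁺(aq) + Pd(s) → 2 Ce³⁺(aq) + Pd²⁺(aq); thus Q = ([Ce³⁺(aq)]^2·[Pd²⁺(aq)]) / [Ce⁴⁺(aq)]^2.
Isolating [Ce⁴⁺(aq)] in Q = 10^{−3.750} yields log [Ce⁴⁺(aq)] = −2.528, i.e. 0.0030 M.

0.0030 M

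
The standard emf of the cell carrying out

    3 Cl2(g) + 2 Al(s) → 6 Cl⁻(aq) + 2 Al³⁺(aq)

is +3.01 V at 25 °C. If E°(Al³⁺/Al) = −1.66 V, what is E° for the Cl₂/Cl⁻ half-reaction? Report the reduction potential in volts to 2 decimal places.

+1.35 V

In the reaction as written the Cl₂/Cl⁻ couple is reduced (cathode) and Al³⁺/Al is oxidized (anode), so E°cell = E°(Cl₂/Cl⁻) − E°(Al³⁺/Al).
E°(Cl₂/Cl⁻) = E°cell + E°(anode) = +3.01 + (−1.66) = +1.35 V.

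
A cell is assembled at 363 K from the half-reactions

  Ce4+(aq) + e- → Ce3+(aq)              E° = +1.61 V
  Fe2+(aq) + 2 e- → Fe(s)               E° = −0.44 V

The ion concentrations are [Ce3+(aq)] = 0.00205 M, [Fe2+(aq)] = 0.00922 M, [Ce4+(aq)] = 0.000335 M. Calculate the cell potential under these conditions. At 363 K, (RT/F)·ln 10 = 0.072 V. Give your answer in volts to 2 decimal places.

The Ce⁴⁺/Ce³⁺ couple has the more positive E°, so it is the cathode; Fe²⁺/Fe is the anode.
The standard potential is +1.61 − (−0.44) = +2.05 V and the balanced reaction transfers n = 2 electrons.
Balancing gives 2 Ce4+(aq) + Fe(s) → 2 Ce3+(aq) + Fe2+(aq); hence Q = ([Ce3+(aq)]^2·[Fe2+(aq)]) / [Ce4+(aq)]^2 = 0.345 (log Q = −0.462).
By the Nernst equation, E = +2.05 − (0.072/2)·(−0.462) = +2.07 V.

+2.07 V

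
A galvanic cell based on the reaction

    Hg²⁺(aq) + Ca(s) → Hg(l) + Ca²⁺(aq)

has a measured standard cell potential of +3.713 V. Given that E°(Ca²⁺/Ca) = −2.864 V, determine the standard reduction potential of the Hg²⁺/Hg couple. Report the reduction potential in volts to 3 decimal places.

+0.849 V

In the reaction as written the Hg²⁺/Hg couple is reduced (cathode) and Ca²⁺/Ca is oxidized (anode), so E°cell = E°(Hg²⁺/Hg) − E°(Ca²⁺/Ca).
E°(Hg²⁺/Hg) = E°cell + E°(anode) = +3.713 + (−2.864) = +0.849 V.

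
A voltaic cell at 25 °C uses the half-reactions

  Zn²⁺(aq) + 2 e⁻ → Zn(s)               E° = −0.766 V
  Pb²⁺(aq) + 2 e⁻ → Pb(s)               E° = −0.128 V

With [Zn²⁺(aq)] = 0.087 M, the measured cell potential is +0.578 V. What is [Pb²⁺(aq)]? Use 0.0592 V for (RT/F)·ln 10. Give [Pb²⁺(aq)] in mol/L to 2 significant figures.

0.00082 M

The Pb²⁺/Pb couple has the larger reduction potential, so it is the cathode: E°cell = −0.128 − (−0.766) = +0.638 V and n = 2.
From the Nernst equation, log Q = n(E° − E)/0.0592 = 2·(+0.638 − (+0.578))/0.0592 = 2.027.
Balancing electrons gives Pb²⁺(aq) + Zn(s) → Pb(s) + Zn²⁺(aq); thus Q = [Zn²⁺(aq)] / [Pb²⁺(aq)].
Solving for the unknown gives log [Pb²⁺(aq)] = −3.087, so [Pb²⁺(aq)] ≈ 0.00082 M.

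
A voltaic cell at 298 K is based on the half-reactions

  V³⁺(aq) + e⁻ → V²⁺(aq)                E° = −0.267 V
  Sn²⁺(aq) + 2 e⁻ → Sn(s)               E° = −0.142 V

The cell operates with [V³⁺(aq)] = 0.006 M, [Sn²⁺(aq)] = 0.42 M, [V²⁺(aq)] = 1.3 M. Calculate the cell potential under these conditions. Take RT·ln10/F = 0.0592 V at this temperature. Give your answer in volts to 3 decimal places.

+0.252 V

Sn²⁺/Sn is reduced (cathode, E° = −0.142 V) and V³⁺/V²⁺ is oxidized (anode).
The standard potential is −0.142 − (−0.267) = +0.125 V and the balanced reaction transfers n = 2 electrons.
Balancing gives Sn²⁺(aq) + 2 V²⁺(aq) → Sn(s) + 2 V³⁺(aq); hence Q = [V³⁺(aq)]^2 / ([Sn²⁺(aq)]·[V²⁺(aq)]^2) = 5.07×10^−5 (log Q = −4.295).
E = E° − (0.0592/n)·log Q = +0.125 − (0.0592/2)(−4.295) = +0.252 V.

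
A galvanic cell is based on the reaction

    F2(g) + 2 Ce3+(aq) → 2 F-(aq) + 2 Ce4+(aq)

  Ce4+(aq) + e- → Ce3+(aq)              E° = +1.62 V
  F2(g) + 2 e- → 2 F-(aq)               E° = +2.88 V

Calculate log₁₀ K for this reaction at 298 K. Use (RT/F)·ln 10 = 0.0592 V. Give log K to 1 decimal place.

log K = 42.6

The F₂/F⁻ couple is reduced (cathode); E°cell = +2.88 − (+1.62) = +1.26 V with n = 2.
At equilibrium E = 0, so log K = nE°cell / 0.0592 = (2)(+1.26) / 0.0592 = 42.6.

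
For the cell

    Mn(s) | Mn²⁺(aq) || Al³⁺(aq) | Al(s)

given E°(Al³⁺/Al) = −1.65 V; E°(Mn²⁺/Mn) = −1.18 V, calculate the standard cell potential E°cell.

−0.47 V

By convention the left-hand electrode in cell notation is the anode (oxidation) and the right-hand electrode is the cathode (reduction).
E°cell = E°(right) − E°(left) = −1.65 − (−1.18) = −0.47 V.
The negative sign shows that, as written, the cell would require an external voltage to drive the reaction.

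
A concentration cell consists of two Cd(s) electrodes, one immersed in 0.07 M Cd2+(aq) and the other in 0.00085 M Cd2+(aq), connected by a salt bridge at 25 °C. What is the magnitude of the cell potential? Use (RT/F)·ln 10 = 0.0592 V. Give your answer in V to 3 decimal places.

0.057 V

For a concentration cell E°cell = 0, since both electrodes use the same couple.
The compartment with the higher Cd2+(aq) concentration (0.07 M) acts as the cathode; ions are reduced there and produced at the dilute (0.00085 M) anode.
With n = 2, Ecell = −(0.0592/2)·log([dilute]/[conc]) = −(0.0592/2)·log(0.00085/0.07) = +0.057 V.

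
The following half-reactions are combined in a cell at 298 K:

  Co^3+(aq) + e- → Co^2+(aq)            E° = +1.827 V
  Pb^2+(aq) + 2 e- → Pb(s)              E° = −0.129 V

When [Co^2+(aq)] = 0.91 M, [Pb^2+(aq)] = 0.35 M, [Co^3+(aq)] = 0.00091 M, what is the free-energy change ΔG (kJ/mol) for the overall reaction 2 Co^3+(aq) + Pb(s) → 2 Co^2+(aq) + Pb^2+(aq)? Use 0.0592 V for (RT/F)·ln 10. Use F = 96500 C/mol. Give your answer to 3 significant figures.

The standard cell potential is +1.827 − (−0.129) = +1.956 V, with n = 2 electrons in the balanced equation.
Here Q = ([Co^2+(aq)]^2·[Pb^2+(aq)]) / [Co^3+(aq)]^2 = 3.5×10^5 (log Q = 5.544), giving E = +1.956 − (0.0592/2)·(5.544) = +1.7919 V.
Then ΔG = −nFE = −2 × 96500 × +1.7919 J/mol = −346 kJ/mol.

−346 kJ/mol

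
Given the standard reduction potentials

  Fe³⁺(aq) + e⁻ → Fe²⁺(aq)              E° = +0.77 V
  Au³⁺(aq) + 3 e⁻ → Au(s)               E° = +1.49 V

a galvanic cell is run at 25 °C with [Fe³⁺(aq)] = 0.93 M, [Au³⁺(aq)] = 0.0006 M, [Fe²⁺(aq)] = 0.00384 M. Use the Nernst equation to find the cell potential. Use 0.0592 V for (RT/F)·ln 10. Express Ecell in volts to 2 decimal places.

+0.52 V

The Au³⁺/Au couple has the more positive E°, so it is the cathode; Fe³⁺/Fe²⁺ is the anode.
E°cell = +1.49 − (+0.77) = +0.72 V, with n = 3 electrons transferred.
For the overall reaction Au³⁺(aq) + 3 Fe²⁺(aq) → Au(s) + 3 Fe³⁺(aq), Q = [Fe³⁺(aq)]^3 / ([Au³⁺(aq)]·[Fe²⁺(aq)]^3) = 2.37×10^10, giving log Q = 10.374.
E = E° − (0.0592/n)·log Q = +0.72 − (0.0592/3)(10.374) = +0.52 V.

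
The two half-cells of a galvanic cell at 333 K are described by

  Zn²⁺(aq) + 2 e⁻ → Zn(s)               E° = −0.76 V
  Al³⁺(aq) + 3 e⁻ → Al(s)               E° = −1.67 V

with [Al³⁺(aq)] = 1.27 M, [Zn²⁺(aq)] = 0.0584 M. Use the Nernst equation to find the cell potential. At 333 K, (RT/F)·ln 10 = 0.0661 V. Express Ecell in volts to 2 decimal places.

The Zn²⁺/Zn couple has the more positive E°, so it is the cathode; Al³⁺/Al is the anode.
The standard potential is −0.76 − (−1.67) = +0.91 V and the balanced reaction transfers n = 6 electrons.
Balancing gives 3 Zn²⁺(aq) + 2 Al(s) → 3 Zn(s) + 2 Al³⁺(aq); hence Q = [Al³⁺(aq)]^2 / [Zn²⁺(aq)]^3 = 8.1×10^3 (log Q = 3.908).
By the Nernst equation, E = +0.91 − (0.0661/6)·(3.908) = +0.87 V.

+0.87 V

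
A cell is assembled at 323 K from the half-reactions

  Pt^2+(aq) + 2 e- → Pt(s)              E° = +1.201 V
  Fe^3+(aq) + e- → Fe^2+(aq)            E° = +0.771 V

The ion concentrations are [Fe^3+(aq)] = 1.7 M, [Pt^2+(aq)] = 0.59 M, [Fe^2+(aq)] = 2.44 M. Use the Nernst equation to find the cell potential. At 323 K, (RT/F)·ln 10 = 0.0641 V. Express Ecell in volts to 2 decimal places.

+0.43 V

Since E°(Pt²⁺/Pt) > E°(Fe³⁺/Fe²⁺), Pt²⁺/Pt serves as the cathode.
The standard potential is +1.201 − (+0.771) = +0.430 V and the balanced reaction transfers n = 2 electrons.
For the overall reaction Pt^2+(aq) + 2 Fe^2+(aq) → Pt(s) + 2 Fe^3+(aq), Q = [Fe^3+(aq)]^2 / ([Pt^2+(aq)]·[Fe^2+(aq)]^2) = 0.823, giving log Q = −0.085.
E = E° − (0.0641/n)·log Q = +0.430 − (0.0641/2)(−0.085) = +0.43 V.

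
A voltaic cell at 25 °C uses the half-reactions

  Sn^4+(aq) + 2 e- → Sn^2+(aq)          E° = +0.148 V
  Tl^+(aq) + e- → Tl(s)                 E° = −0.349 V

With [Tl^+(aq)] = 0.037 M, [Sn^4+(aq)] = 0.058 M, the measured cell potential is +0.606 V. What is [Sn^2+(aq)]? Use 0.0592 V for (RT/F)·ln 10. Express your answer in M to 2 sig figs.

The Sn⁴⁺/Sn²⁺ couple has the larger reduction potential, so it is the cathode: E°cell = +0.148 − (−0.349) = +0.497 V and n = 2.
From the Nernst equation, log Q = n(E° − E)/0.0592 = 2·(+0.497 − (+0.606))/0.0592 = −3.682.
For Sn^4+(aq) + 2 Tl(s) → Sn^2+(aq) + 2 Tl^+(aq), the reaction quotient is Q = ([Sn^2+(aq)]·[Tl^+(aq)]^2) / [Sn^4+(aq)].
Substituting the known concentrations and solving, log [Sn^2+(aq)] = −2.055 and [Sn^2+(aq)] = 0.0088 M.

0.0088 M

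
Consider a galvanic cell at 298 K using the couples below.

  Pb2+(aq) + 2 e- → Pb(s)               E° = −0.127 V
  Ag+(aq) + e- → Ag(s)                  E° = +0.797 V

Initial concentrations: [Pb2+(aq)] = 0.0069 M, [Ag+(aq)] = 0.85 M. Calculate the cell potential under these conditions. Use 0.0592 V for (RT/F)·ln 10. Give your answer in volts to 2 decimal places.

Ag⁺/Ag is reduced (cathode, E° = +0.797 V) and Pb²⁺/Pb is oxidized (anode).
E°cell = +0.797 − (−0.127) = +0.924 V, with n = 2 electrons transferred.
The balanced reaction is 2 Ag+(aq) + Pb(s) → 2 Ag(s) + Pb2+(aq), so Q = [Pb2+(aq)] / [Ag+(aq)]^2 = 0.00955 and log Q = −2.020.
Applying E = E° − (RT ln10/nF)·log Q gives +0.924 − (0.0592/2)(−2.020) = +0.98 V.

+0.98 V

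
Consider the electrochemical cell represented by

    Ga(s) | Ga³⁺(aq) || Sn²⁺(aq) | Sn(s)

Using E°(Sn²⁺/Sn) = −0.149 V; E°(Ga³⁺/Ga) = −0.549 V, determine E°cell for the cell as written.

By convention the left-hand electrode in cell notation is the anode (oxidation) and the right-hand electrode is the cathode (reduction).
E°cell = E°(right) − E°(left) = −0.149 − (−0.549) = +0.400 V.

+0.400 V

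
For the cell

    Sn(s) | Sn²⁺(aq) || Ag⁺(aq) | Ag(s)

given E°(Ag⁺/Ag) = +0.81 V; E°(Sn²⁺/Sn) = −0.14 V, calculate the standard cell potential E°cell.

By convention the left-hand electrode in cell notation is the anode (oxidation) and the right-hand electrode is the cathode (reduction).
E°cell = E°(right) − E°(left) = +0.81 − (−0.14) = +0.95 V.

+0.95 V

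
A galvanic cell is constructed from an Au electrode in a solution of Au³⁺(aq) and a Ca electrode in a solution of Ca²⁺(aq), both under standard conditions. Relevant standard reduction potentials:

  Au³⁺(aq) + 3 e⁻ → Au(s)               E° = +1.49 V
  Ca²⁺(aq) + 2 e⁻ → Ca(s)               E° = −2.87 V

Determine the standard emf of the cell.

+4.36 V

The Au³⁺/Au couple has the higher E°, so Au ion is reduced (cathode) and Ca is oxidized (anode).
E°cell = E°(cathode) − E°(anode) = +1.49 − (−2.87) = +4.36 V.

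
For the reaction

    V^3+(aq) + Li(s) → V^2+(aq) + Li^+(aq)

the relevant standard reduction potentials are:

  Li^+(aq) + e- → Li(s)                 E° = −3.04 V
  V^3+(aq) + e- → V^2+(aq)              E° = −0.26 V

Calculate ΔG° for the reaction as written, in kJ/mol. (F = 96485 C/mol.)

In the reaction as written V^3+(aq) is reduced, so the V³⁺/V²⁺ couple is the cathode and Li⁺/Li is the anode.
E°cell = −0.26 − (−3.04) = +2.78 V; balancing electrons gives n = 1.
ΔG° = −nFE°cell = −(1)(96485)(+2.78) J/mol = −268 kJ/mol.

−268 kJ/mol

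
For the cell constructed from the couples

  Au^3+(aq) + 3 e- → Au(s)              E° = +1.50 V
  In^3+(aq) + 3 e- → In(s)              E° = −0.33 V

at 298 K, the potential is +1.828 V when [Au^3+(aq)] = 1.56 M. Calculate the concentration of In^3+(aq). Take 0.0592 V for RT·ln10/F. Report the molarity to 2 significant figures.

2.0 M

With Au³⁺/Au at the cathode and In³⁺/In at the anode, E°cell = +1.50 − (−0.33) = +1.83 V (n = 3).
Rearranging E = E° − (0.0592/n)·log Q gives log Q = 3(+1.83 − (+1.828))/0.0592 = 0.101.
For Au^3+(aq) + In(s) → Au(s) + In^3+(aq), the reaction quotient is Q = [In^3+(aq)] / [Au^3+(aq)].
Substituting the known concentrations and solving, log [In^3+(aq)] = 0.294 and [In^3+(aq)] = 2.0 M.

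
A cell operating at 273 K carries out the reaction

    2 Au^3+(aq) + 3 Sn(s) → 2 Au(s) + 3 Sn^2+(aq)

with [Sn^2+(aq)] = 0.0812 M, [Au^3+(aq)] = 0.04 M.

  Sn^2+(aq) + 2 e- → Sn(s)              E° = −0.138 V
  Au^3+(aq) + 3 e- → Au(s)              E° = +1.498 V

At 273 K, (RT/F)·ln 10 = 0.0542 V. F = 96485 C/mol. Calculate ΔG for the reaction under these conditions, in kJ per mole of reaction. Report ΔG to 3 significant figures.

−950 kJ/mol

The standard cell potential is +1.498 − (−0.138) = +1.636 V, with n = 6 electrons in the balanced equation.
Q = [Sn^2+(aq)]^3 / [Au^3+(aq)]^2 = 0.335, so log Q = −0.475 and E = +1.636 − (0.0542/6)(−0.475) = +1.6403 V.
Finally ΔG = −nFE = −(6)(96485 C/mol)(+1.6403 V) = −950 kJ/mol.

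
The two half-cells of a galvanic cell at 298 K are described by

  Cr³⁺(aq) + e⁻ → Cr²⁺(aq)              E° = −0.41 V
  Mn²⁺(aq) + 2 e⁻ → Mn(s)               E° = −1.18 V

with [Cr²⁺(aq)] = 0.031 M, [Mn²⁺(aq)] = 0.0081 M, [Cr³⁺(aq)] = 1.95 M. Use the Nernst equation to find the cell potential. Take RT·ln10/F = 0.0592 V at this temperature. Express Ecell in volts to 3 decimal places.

+0.938 V

The Cr³⁺/Cr²⁺ couple has the more positive E°, so it is the cathode; Mn²⁺/Mn is the anode.
E°cell = E°cat − E°an = −0.41 − (−1.18) = +0.77 V; n = 2.
Balancing gives 2 Cr³⁺(aq) + Mn(s) → 2 Cr²⁺(aq) + Mn²⁺(aq); hence Q = ([Cr²⁺(aq)]^2·[Mn²⁺(aq)]) / [Cr³⁺(aq)]^2 = 2.05×10^−6 (log Q = −5.689).
Applying E = E° − (RT ln10/nF)·log Q gives +0.77 − (0.0592/2)(−5.689) = +0.938 V.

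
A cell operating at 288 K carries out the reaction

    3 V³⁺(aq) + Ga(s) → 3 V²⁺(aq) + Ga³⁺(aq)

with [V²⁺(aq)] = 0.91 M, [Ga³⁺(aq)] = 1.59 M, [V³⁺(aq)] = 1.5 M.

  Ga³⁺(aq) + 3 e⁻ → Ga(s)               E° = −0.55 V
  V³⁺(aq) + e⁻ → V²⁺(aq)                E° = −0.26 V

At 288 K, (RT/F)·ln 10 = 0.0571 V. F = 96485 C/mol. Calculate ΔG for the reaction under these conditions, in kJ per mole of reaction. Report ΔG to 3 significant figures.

With V³⁺/V²⁺ reduced at the cathode, E°cell = −0.26 − (−0.55) = +0.29 V and n = 3.
The reaction quotient is ([V²⁺(aq)]^3·[Ga³⁺(aq)]) / [V³⁺(aq)]^3 = 0.355; by Nernst, E = +0.29 − (0.0571/3)(−0.450) = +0.2986 V.
Then ΔG = −nFE = −3 × 96485 × +0.2986 J/mol = −86.4 kJ/mol.

−86.4 kJ/mol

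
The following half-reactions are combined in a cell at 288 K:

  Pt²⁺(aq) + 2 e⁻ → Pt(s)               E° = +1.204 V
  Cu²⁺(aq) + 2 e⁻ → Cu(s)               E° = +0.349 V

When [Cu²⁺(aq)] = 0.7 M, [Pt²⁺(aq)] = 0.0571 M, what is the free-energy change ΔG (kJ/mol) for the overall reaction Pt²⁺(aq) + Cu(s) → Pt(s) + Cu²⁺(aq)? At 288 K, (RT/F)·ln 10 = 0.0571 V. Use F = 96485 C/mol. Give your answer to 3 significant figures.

−159 kJ/mol

With Pt²⁺/Pt reduced at the cathode, E°cell = +1.204 − (+0.349) = +0.855 V and n = 2.
Here Q = [Cu²⁺(aq)] / [Pt²⁺(aq)] = 12.3 (log Q = 1.088), giving E = +0.855 − (0.0571/2)·(1.088) = +0.8239 V.
Finally ΔG = −nFE = −(2)(96485 C/mol)(+0.8239 V) = −159 kJ/mol.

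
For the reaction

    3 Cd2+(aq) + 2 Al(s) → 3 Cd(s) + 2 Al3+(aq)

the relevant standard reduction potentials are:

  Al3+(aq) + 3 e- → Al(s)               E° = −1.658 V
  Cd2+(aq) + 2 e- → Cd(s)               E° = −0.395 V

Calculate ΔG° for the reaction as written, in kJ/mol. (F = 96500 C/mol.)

−731 kJ/mol

In the reaction as written Cd2+(aq) is reduced, so the Cd²⁺/Cd couple is the cathode and Al³⁺/Al is the anode.
E°cell = −0.395 − (−1.658) = +1.263 V; balancing electrons gives n = 6.
ΔG° = −nFE°cell = −(6)(96500)(+1.263) J/mol = −731 kJ/mol.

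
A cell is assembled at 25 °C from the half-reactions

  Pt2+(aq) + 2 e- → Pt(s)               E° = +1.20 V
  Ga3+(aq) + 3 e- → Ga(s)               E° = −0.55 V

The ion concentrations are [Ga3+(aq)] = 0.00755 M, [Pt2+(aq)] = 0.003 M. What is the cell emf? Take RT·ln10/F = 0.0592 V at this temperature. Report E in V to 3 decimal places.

Pt²⁺/Pt is reduced (cathode, E° = +1.20 V) and Ga³⁺/Ga is oxidized (anode).
E°cell = +1.20 − (−0.55) = +1.75 V, with n = 6 electrons transferred.
The balanced reaction is 3 Pt2+(aq) + 2 Ga(s) → 3 Pt(s) + 2 Ga3+(aq), so Q = [Ga3+(aq)]^2 / [Pt2+(aq)]^3 = 2.11×10^3 and log Q = 3.325.
Applying E = E° − (RT ln10/nF)·log Q gives +1.75 − (0.0592/6)(3.325) = +1.717 V.

+1.717 V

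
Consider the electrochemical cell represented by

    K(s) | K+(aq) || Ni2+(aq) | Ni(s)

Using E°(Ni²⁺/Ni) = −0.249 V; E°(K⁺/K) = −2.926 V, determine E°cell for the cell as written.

By convention the left-hand electrode in cell notation is the anode (oxidation) and the right-hand electrode is the cathode (reduction).
E°cell = E°(right) − E°(left) = −0.249 − (−2.926) = +2.677 V.

+2.677 V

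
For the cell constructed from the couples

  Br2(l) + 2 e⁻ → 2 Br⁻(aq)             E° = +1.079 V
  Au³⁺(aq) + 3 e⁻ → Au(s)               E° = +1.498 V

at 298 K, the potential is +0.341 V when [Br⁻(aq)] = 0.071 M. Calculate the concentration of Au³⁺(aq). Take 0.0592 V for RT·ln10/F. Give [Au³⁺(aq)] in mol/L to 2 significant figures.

The Au³⁺/Au couple has the larger reduction potential, so it is the cathode: E°cell = +1.498 − (+1.079) = +0.419 V and n = 6.
From the Nernst equation, log Q = n(E° − E)/0.0592 = 6·(+0.419 − (+0.341))/0.0592 = 7.905.
For 2 Au³⁺(aq) + 6 Br⁻(aq) → 2 Au(s) + 3 Br2(l), the reaction quotient is Q = 1 / ([Au³⁺(aq)]^2·[Br⁻(aq)]^6).
Isolating [Au³⁺(aq)] in Q = 10^{7.905} yields log [Au³⁺(aq)] = −0.506, i.e. 0.31 M.

0.31 M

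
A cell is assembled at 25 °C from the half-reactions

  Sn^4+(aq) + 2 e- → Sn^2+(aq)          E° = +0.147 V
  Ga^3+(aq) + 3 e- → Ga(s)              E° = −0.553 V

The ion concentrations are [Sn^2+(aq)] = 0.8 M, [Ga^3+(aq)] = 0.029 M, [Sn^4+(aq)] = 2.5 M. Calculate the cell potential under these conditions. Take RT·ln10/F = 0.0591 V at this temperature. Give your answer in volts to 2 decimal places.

The Sn⁴⁺/Sn²⁺ couple has the more positive E°, so it is the cathode; Ga³⁺/Ga is the anode.
E°cell = E°cat − E°an = +0.147 − (−0.553) = +0.700 V; n = 6.
For the overall reaction 3 Sn^4+(aq) + 2 Ga(s) → 3 Sn^2+(aq) + 2 Ga^3+(aq), Q = ([Sn^2+(aq)]^3·[Ga^3+(aq)]^2) / [Sn^4+(aq)]^3 = 2.76×10^−5, giving log Q = −4.560.
E = E° − (0.0591/n)·log Q = +0.700 − (0.0591/6)(−4.560) = +0.74 V.

+0.74 V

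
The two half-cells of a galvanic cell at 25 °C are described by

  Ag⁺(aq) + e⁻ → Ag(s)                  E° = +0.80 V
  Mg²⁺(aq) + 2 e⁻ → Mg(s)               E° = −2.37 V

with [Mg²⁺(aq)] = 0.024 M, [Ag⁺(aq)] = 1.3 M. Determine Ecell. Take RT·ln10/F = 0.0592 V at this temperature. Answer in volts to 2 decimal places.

+3.22 V

Since E°(Ag⁺/Ag) > E°(Mg²⁺/Mg), Ag⁺/Ag serves as the cathode.
E°cell = E°cat − E°an = +0.80 − (−2.37) = +3.17 V; n = 2.
The balanced reaction is 2 Ag⁺(aq) + Mg(s) → 2 Ag(s) + Mg²⁺(aq), so Q = [Mg²⁺(aq)] / [Ag⁺(aq)]^2 = 0.0142 and log Q = −1.848.
E = E° − (0.0592/n)·log Q = +3.17 − (0.0592/2)(−1.848) = +3.22 V.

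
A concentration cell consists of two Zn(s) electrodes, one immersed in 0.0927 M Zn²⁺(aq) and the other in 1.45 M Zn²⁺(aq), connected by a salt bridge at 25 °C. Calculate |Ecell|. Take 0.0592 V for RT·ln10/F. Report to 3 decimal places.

0.035 V

For a concentration cell E°cell = 0, since both electrodes use the same couple.
The compartment with the higher Zn²⁺(aq) concentration (1.45 M) acts as the cathode; ions are reduced there and produced at the dilute (0.0927 M) anode.
With n = 2, Ecell = −(0.0592/2)·log([dilute]/[conc]) = −(0.0592/2)·log(0.0927/1.45) = +0.035 V.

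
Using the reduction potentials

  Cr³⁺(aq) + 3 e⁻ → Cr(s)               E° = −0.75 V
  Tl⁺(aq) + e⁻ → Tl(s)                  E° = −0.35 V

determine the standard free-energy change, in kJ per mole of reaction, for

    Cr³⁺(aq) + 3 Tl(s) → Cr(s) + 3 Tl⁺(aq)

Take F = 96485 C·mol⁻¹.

In the reaction as written Cr³⁺(aq) is reduced, so the Cr³⁺/Cr couple is the cathode and Tl⁺/Tl is the anode.
E°cell = −0.75 − (−0.35) = −0.40 V; balancing electrons gives n = 3.
ΔG° = −nFE°cell = −(3)(96485)(−0.40) J/mol = +116 kJ/mol.

+116 kJ/mol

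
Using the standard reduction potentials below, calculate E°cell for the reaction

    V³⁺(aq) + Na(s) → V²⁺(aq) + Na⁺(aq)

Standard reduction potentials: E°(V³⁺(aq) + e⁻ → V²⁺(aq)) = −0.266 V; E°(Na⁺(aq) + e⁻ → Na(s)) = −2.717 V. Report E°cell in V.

+2.451 V

In the reaction as written, V³⁺(aq) is reduced (cathode) and Na⁺(aq) is produced by oxidation at the anode.
E°cell = E°(cathode) − E°(anode) = −0.266 − (−2.717) = +2.451 V.
The positive value indicates the reaction is spontaneous as written.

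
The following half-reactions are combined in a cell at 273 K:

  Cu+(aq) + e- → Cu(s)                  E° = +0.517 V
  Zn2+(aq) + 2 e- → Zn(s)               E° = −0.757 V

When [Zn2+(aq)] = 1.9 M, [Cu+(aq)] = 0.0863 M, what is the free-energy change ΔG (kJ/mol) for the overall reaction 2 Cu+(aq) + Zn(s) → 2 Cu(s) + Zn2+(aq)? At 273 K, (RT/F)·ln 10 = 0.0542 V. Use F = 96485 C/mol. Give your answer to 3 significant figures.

The standard cell potential is +0.517 − (−0.757) = +1.274 V, with n = 2 electrons in the balanced equation.
The reaction quotient is [Zn2+(aq)] / [Cu+(aq)]^2 = 255; by Nernst, E = +1.274 − (0.0542/2)(2.407) = +1.2088 V.
Then ΔG = −nFE = −2 × 96485 × +1.2088 J/mol = −233 kJ/mol.

−233 kJ/mol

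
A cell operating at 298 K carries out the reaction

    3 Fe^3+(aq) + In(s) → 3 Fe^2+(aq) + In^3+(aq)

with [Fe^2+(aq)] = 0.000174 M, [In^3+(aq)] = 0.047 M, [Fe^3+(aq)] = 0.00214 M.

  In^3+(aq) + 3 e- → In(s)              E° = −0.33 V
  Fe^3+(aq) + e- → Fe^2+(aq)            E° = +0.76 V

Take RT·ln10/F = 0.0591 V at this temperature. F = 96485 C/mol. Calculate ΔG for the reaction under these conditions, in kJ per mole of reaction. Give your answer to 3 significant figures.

−342 kJ/mol

With Fe³⁺/Fe²⁺ reduced at the cathode, E°cell = +0.76 − (−0.33) = +1.09 V and n = 3.
Here Q = ([Fe^2+(aq)]^3·[In^3+(aq)]) / [Fe^3+(aq)]^3 = 2.53×10^−5 (log Q = −4.597), giving E = +1.09 − (0.0591/3)·(−4.597) = +1.1806 V.
Finally ΔG = −nFE = −(3)(96485 C/mol)(+1.1806 V) = −342 kJ/mol.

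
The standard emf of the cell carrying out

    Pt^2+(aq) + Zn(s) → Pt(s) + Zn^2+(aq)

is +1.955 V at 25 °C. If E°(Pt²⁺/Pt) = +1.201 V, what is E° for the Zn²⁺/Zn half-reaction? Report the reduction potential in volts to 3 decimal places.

In the reaction as written the Pt²⁺/Pt couple is reduced (cathode) and Zn²⁺/Zn is oxidized (anode), so E°cell = E°(Pt²⁺/Pt) − E°(Zn²⁺/Zn).
E°(Zn²⁺/Zn) = E°(cathode) − E°cell = +1.201 − (+1.955) = −0.754 V.

−0.754 V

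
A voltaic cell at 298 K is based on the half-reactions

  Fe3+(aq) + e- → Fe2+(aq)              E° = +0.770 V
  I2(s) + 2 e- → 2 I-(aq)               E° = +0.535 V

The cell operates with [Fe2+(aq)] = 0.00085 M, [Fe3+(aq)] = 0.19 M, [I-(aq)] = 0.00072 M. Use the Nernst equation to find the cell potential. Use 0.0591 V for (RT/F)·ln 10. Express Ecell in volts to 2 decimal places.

The Fe³⁺/Fe²⁺ couple has the more positive E°, so it is the cathode; I₂/I⁻ is the anode.
E°cell = +0.770 − (+0.535) = +0.235 V, with n = 2 electrons transferred.
The balanced reaction is 2 Fe3+(aq) + 2 I-(aq) → 2 Fe2+(aq) + I2(s), so Q = [Fe2+(aq)]^2 / ([Fe3+(aq)]^2·[I-(aq)]^2) = 38.6 and log Q = 1.587.
By the Nernst equation, E = +0.235 − (0.0591/2)·(1.587) = +0.19 V.

+0.19 V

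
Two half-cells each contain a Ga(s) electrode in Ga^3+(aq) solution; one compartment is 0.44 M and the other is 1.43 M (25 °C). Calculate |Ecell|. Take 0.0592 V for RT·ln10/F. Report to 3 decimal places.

For a concentration cell E°cell = 0, since both electrodes use the same couple.
The compartment with the higher Ga^3+(aq) concentration (1.43 M) acts as the cathode; ions are reduced there and produced at the dilute (0.44 M) anode.
With n = 3, Ecell = −(0.0592/3)·log([dilute]/[conc]) = −(0.0592/3)·log(0.44/1.43) = +0.010 V.

0.010 V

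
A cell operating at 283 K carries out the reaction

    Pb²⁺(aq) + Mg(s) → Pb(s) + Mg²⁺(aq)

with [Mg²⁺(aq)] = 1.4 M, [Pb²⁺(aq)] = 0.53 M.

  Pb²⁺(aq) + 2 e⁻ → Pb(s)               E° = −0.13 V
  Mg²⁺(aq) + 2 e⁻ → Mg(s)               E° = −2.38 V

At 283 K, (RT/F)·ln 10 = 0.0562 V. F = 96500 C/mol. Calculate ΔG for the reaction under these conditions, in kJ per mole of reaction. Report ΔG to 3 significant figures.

−432 kJ/mol

With Pb²⁺/Pb reduced at the cathode, E°cell = −0.13 − (−2.38) = +2.25 V and n = 2.
Q = [Mg²⁺(aq)] / [Pb²⁺(aq)] = 2.64, so log Q = 0.422 and E = +2.25 − (0.0562/2)(0.422) = +2.2381 V.
Finally ΔG = −nFE = −(2)(96500 C/mol)(+2.2381 V) = −432 kJ/mol.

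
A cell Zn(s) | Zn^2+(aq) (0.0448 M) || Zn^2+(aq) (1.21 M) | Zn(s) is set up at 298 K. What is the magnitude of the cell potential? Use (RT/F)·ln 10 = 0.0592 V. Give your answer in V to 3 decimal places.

0.042 V

For a concentration cell E°cell = 0, since both electrodes use the same couple.
The compartment with the higher Zn^2+(aq) concentration (1.21 M) acts as the cathode; ions are reduced there and produced at the dilute (0.0448 M) anode.
With n = 2, Ecell = −(0.0592/2)·log([dilute]/[conc]) = −(0.0592/2)·log(0.0448/1.21) = +0.042 V.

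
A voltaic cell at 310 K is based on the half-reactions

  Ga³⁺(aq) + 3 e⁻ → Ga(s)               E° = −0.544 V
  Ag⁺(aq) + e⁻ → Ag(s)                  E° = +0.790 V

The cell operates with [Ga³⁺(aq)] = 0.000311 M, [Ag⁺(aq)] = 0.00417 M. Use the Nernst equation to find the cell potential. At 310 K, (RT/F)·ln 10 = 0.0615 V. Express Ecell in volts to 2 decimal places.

The Ag⁺/Ag couple has the more positive E°, so it is the cathode; Ga³⁺/Ga is the anode.
The standard potential is +0.790 − (−0.544) = +1.334 V and the balanced reaction transfers n = 3 electrons.
The balanced reaction is 3 Ag⁺(aq) + Ga(s) → 3 Ag(s) + Ga³⁺(aq), so Q = [Ga³⁺(aq)] / [Ag⁺(aq)]^3 = 4.29×10^3 and log Q = 3.632.
By the Nernst equation, E = +1.334 − (0.0615/3)·(3.632) = +1.26 V.

+1.26 V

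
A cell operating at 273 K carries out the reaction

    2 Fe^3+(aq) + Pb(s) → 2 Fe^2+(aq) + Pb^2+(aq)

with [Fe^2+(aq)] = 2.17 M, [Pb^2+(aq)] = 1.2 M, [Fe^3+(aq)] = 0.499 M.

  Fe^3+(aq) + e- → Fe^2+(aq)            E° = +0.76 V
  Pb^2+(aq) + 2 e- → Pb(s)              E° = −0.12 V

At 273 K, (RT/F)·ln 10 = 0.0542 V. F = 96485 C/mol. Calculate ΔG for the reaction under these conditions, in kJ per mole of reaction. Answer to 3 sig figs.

−163 kJ/mol

E°cell = +0.76 − (−0.12) = +0.88 V; the balanced reaction transfers n = 2 electrons.
Here Q = ([Fe^2+(aq)]^2·[Pb^2+(aq)]) / [Fe^3+(aq)]^2 = 22.7 (log Q = 1.356), giving E = +0.88 − (0.0542/2)·(1.356) = +0.8433 V.
Finally ΔG = −nFE = −(2)(96485 C/mol)(+0.8433 V) = −163 kJ/mol.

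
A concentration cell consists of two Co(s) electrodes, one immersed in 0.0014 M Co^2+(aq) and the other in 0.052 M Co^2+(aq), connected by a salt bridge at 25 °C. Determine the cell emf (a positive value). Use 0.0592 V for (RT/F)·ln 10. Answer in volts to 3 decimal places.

For a concentration cell E°cell = 0, since both electrodes use the same couple.
The compartment with the higher Co^2+(aq) concentration (0.052 M) acts as the cathode; ions are reduced there and produced at the dilute (0.0014 M) anode.
With n = 2, Ecell = −(0.0592/2)·log([dilute]/[conc]) = −(0.0592/2)·log(0.0014/0.052) = +0.046 V.

0.046 V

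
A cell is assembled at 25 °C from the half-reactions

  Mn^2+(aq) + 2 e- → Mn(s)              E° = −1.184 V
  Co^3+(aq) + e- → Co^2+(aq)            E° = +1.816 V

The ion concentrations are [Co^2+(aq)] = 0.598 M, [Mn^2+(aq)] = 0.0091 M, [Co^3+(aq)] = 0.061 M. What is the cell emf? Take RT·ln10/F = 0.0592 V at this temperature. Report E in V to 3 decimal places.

Since E°(Co³⁺/Co²⁺) > E°(Mn²⁺/Mn), Co³⁺/Co²⁺ serves as the cathode.
E°cell = E°cat − E°an = +1.816 − (−1.184) = +3.000 V; n = 2.
For the overall reaction 2 Co^3+(aq) + Mn(s) → 2 Co^2+(aq) + Mn^2+(aq), Q = ([Co^2+(aq)]^2·[Mn^2+(aq)]) / [Co^3+(aq)]^2 = 0.875, giving log Q = −0.058.
E = E° − (0.0592/n)·log Q = +3.000 − (0.0592/2)(−0.058) = +3.002 V.

+3.002 V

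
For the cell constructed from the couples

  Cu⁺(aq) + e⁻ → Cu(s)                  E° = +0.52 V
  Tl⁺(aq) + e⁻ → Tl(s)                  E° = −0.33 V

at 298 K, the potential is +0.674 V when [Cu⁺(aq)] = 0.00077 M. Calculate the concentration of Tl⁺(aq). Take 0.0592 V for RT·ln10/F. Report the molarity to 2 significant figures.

With Cu⁺/Cu at the cathode and Tl⁺/Tl at the anode, E°cell = +0.52 − (−0.33) = +0.85 V (n = 1).
Since E = E° − (0.0592/n)·log Q, log Q = n(E° − E)/0.0592 = 2.973.
Balancing electrons gives Cu⁺(aq) + Tl(s) → Cu(s) + Tl⁺(aq); thus Q = [Tl⁺(aq)] / [Cu⁺(aq)].
Substituting the known concentrations and solving, log [Tl⁺(aq)] = −0.141 and [Tl⁺(aq)] = 0.72 M.

0.72 M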